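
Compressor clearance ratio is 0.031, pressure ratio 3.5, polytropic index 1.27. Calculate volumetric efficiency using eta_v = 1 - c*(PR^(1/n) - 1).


PR^(1/n) = 3.5^(1/1.27) = 2.68163728
eta_v = 1 - 0.031 * (2.68163728 - 1)
eta_v = 0.9479

0.9479


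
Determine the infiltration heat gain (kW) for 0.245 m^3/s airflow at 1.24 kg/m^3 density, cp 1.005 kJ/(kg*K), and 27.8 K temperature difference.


Q = V_dot * rho * cp * dT
Q = 0.245 * 1.24 * 1.005 * 27.8
Q = 8.488 kW

8.488


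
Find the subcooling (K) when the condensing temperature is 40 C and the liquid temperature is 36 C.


Subcooling = T_cond - T_liquid
Subcooling = 40 - 36
Subcooling = 4 K

4


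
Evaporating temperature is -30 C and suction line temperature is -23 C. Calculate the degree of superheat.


Superheat = T_suction - T_evap
Superheat = -23 - (-30)
Superheat = 7 K

7


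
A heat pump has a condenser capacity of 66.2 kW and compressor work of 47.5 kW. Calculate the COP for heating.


COP_hp = Q_cond / W
COP_hp = 66.2 / 47.5
COP_hp = 1.394

1.394


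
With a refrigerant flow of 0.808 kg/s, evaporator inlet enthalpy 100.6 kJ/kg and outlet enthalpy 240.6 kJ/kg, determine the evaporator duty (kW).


dh = 240.6 - 100.6 = 140.0 kJ/kg
Q_evap = m_dot * dh = 0.808 * 140.0
Q_evap = 113.12 kW

113.12


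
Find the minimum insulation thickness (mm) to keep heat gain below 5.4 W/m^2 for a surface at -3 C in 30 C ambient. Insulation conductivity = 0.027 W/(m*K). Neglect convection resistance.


dT = 30 - (-3) = 33 K
thickness = k * dT / q_max * 1000
thickness = 0.027 * 33 / 5.4 * 1000
thickness = 165.0 mm

165.0


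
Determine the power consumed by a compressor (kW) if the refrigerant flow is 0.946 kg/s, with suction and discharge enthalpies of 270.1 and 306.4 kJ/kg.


dh = 306.4 - 270.1 = 36.3 kJ/kg
W = m_dot * dh = 0.946 * 36.3 = 34.34 kW

34.34


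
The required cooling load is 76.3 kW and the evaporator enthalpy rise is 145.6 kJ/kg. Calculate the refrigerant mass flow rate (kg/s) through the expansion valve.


m_dot = Q / dh
m_dot = 76.3 / 145.6
m_dot = 0.524 kg/s

0.524


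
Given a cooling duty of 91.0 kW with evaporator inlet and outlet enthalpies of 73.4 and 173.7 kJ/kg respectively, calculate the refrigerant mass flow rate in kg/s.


dh = 173.7 - 73.4 = 100.3 kJ/kg
m_dot = Q / dh = 91.0 / 100.3 = 0.9073 kg/s

0.9073


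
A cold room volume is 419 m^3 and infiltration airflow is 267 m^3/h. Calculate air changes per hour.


ACH = flow / volume
ACH = 267 / 419
ACH = 0.637

0.637


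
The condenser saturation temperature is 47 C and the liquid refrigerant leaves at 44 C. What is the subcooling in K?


Subcooling = T_cond - T_liquid
Subcooling = 47 - 44
Subcooling = 3 K

3


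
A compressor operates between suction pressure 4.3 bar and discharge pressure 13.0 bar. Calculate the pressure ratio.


PR = P_high / P_low
PR = 13.0 / 4.3
PR = 3.023

3.023


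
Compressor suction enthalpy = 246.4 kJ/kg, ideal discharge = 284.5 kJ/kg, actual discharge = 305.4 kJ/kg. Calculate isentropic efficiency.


dh_ideal = 284.5 - 246.4 = 38.1 kJ/kg
dh_actual = 305.4 - 246.4 = 59.0 kJ/kg
eta_s = dh_ideal / dh_actual = 38.1 / 59.0
eta_s = 0.6458

0.6458


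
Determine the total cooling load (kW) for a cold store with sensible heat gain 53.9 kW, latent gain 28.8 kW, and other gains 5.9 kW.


Q_total = Q_s + Q_l + Q_misc
Q_total = 53.9 + 28.8 + 5.9
Q_total = 88.6 kW

88.6


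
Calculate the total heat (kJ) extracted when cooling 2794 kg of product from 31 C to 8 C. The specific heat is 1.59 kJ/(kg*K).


dT = 31 - (8) = 23 K
Q = m * cp * dT = 2794 * 1.59 * 23
Q = 102177 kJ

102177


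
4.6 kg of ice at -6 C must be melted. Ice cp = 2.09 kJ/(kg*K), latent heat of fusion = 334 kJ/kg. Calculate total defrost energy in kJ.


Sensible heat = cp * dT = 2.09 * 6 = 12.54 kJ/kg
Total per kg = 12.54 + 334 = 346.54 kJ/kg
Q = m * total = 4.6 * 346.54
Q = 1594.1 kJ

1594.1


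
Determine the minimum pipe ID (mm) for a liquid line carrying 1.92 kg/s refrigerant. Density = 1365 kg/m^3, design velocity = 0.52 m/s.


A = m_dot / (rho * v) = 1.92 / (1365 * 0.52) = 0.00270498732 m^2
d = sqrt(4*A/pi) * 1000
d = 58.7 mm

58.7


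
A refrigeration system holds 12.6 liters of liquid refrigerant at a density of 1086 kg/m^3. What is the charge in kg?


Charge = V * rho / 1000
Charge = 12.6 * 1086 / 1000
Charge = 13.68 kg

13.68


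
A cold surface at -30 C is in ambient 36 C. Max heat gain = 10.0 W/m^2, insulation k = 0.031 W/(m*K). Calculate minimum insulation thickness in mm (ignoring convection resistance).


dT = 36 - (-30) = 66 K
thickness = k * dT / q_max * 1000
thickness = 0.031 * 66 / 10.0 * 1000
thickness = 204.6 mm

204.6


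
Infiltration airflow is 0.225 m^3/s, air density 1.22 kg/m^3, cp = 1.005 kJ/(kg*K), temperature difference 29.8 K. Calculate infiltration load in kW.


Q = V_dot * rho * cp * dT
Q = 0.225 * 1.22 * 1.005 * 29.8
Q = 8.221 kW

8.221


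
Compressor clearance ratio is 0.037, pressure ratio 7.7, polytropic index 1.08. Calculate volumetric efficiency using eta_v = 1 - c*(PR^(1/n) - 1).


PR^(1/n) = 7.7^(1/1.08) = 6.61949328
eta_v = 1 - 0.037 * (6.61949328 - 1)
eta_v = 0.7921

0.7921


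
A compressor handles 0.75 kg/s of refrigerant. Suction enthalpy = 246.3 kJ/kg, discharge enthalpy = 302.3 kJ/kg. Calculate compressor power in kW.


dh = 302.3 - 246.3 = 56.0 kJ/kg
W = m_dot * dh = 0.75 * 56.0 = 42.0 kW

42.0


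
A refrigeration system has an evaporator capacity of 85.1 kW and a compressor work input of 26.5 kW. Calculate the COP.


COP = Q_evap / W
COP = 85.1 / 26.5
COP = 3.211

3.211


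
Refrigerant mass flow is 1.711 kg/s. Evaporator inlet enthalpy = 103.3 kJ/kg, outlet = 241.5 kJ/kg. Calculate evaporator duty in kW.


dh = 241.5 - 103.3 = 138.2 kJ/kg
Q_evap = m_dot * dh = 1.711 * 138.2
Q_evap = 236.46 kW

236.46


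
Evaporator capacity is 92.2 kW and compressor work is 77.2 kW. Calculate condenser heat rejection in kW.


Q_cond = Q_evap + W
Q_cond = 92.2 + 77.2
Q_cond = 169.4 kW

169.4


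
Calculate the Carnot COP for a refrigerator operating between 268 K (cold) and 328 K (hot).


dT = 328 - 268 = 60 K
COP_carnot = T_cold / dT = 268 / 60
COP_carnot = 4.467

4.467


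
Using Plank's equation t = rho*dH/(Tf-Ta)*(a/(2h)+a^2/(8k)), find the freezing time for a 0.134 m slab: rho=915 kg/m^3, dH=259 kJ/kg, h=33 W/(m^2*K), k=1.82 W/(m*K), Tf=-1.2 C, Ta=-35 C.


dT = -1.2 - (-35) = 33.8 K
term1 = a/(2h) = 0.134/(2*33) = 0.00203030303
term2 = a^2/(8k) = 0.134^2/(8*1.82) = 0.001233241758
t = rho*dH*1000/dT * (term1 + term2)
t = 915*259*1000/33.8 * (0.00203030303 + 0.001233241758)
t = 22882 s

22882


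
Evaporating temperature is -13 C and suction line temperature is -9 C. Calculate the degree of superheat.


Superheat = T_suction - T_evap
Superheat = -9 - (-13)
Superheat = 4 K

4


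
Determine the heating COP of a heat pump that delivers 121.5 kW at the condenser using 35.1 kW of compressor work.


COP_hp = Q_cond / W
COP_hp = 121.5 / 35.1
COP_hp = 3.462

3.462


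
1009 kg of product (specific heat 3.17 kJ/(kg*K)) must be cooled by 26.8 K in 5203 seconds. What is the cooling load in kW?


Q = m * cp * dT / t
Q = 1009 * 3.17 * 26.8 / 5203
Q = 16.475 kW

16.475


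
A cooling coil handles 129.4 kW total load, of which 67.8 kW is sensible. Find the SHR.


SHR = Q_sensible / Q_total
SHR = 67.8 / 129.4
SHR = 0.524

0.524


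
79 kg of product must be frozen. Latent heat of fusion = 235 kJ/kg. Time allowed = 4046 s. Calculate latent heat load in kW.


Q_lat = m * h_fg / t
Q_lat = 79 * 235 / 4046
Q_lat = 4.59 kW

4.59


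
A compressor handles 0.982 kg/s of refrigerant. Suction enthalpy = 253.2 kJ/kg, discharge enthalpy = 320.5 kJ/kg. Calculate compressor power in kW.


dh = 320.5 - 253.2 = 67.3 kJ/kg
W = m_dot * dh = 0.982 * 67.3 = 66.09 kW

66.09


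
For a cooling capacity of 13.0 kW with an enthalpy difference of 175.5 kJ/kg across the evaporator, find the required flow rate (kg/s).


m_dot = Q / dh
m_dot = 13.0 / 175.5
m_dot = 0.0741 kg/s

0.0741


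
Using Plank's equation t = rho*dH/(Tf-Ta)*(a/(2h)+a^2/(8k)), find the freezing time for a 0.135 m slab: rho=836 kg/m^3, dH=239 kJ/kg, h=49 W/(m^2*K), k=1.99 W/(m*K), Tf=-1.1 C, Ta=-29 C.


dT = -1.1 - (-29) = 27.9 K
term1 = a/(2h) = 0.135/(2*49) = 0.00137755102
term2 = a^2/(8k) = 0.135^2/(8*1.99) = 0.001144786432
t = rho*dH*1000/dT * (term1 + term2)
t = 836*239*1000/27.9 * (0.00137755102 + 0.001144786432)
t = 18064 s

18064


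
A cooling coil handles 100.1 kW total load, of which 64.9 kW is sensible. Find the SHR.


SHR = Q_sensible / Q_total
SHR = 64.9 / 100.1
SHR = 0.648

0.648


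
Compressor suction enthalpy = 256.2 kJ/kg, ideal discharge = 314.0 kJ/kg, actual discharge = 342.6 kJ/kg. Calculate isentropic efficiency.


dh_ideal = 314.0 - 256.2 = 57.8 kJ/kg
dh_actual = 342.6 - 256.2 = 86.4 kJ/kg
eta_s = dh_ideal / dh_actual = 57.8 / 86.4
eta_s = 0.669

0.669


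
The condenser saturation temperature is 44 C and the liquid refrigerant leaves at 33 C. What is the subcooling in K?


Subcooling = T_cond - T_liquid
Subcooling = 44 - 33
Subcooling = 11 K

11


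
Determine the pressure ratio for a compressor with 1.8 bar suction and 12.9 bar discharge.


PR = P_high / P_low
PR = 12.9 / 1.8
PR = 7.167

7.167


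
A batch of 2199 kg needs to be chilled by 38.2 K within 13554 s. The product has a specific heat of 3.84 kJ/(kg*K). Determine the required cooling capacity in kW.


Q = m * cp * dT / t
Q = 2199 * 3.84 * 38.2 / 13554
Q = 23.799 kW

23.799


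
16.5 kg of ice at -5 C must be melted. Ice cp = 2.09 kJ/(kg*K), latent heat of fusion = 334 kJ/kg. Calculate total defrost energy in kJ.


Sensible heat = cp * dT = 2.09 * 5 = 10.45 kJ/kg
Total per kg = 10.45 + 334 = 344.45 kJ/kg
Q = m * total = 16.5 * 344.45
Q = 5683.4 kJ

5683.4


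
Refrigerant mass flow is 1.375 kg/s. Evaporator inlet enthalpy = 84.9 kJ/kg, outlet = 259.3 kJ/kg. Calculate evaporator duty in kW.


dh = 259.3 - 84.9 = 174.4 kJ/kg
Q_evap = m_dot * dh = 1.375 * 174.4
Q_evap = 239.8 kW

239.8


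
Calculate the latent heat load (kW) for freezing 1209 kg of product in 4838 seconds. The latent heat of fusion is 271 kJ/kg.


Q_lat = m * h_fg / t
Q_lat = 1209 * 271 / 4838
Q_lat = 67.72 kW

67.72


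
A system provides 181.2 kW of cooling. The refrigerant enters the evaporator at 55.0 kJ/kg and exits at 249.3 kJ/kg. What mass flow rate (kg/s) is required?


dh = 249.3 - 55.0 = 194.3 kJ/kg
m_dot = Q / dh = 181.2 / 194.3 = 0.9326 kg/s

0.9326


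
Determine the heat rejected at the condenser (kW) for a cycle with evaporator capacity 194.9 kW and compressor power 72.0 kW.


Q_cond = Q_evap + W
Q_cond = 194.9 + 72.0
Q_cond = 266.9 kW

266.9


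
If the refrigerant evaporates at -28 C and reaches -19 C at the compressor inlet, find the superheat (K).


Superheat = T_suction - T_evap
Superheat = -19 - (-28)
Superheat = 9 K

9


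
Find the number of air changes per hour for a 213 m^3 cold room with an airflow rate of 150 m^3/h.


ACH = flow / volume
ACH = 150 / 213
ACH = 0.704

0.704


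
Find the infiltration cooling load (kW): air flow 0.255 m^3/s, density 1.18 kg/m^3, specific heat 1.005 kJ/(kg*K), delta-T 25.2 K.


Q = V_dot * rho * cp * dT
Q = 0.255 * 1.18 * 1.005 * 25.2
Q = 7.621 kW

7.621


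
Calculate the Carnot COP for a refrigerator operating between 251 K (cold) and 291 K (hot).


dT = 291 - 251 = 40 K
COP_carnot = T_cold / dT = 251 / 40
COP_carnot = 6.275

6.275


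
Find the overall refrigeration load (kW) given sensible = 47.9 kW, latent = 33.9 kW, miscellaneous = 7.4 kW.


Q_total = Q_s + Q_l + Q_misc
Q_total = 47.9 + 33.9 + 7.4
Q_total = 89.2 kW

89.2


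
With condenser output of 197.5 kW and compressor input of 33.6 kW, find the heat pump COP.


COP_hp = Q_cond / W
COP_hp = 197.5 / 33.6
COP_hp = 5.878

5.878


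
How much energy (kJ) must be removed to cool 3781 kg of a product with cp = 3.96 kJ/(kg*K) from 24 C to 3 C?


dT = 24 - (3) = 21 K
Q = m * cp * dT = 3781 * 3.96 * 21
Q = 314428 kJ

314428


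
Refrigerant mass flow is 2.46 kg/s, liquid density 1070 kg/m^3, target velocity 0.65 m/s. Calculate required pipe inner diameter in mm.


A = m_dot / (rho * v) = 2.46 / (1070 * 0.65) = 0.003537023724 m^2
d = sqrt(4*A/pi) * 1000
d = 67.1 mm

67.1


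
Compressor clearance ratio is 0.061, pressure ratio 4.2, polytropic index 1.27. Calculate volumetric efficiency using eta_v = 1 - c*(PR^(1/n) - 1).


PR^(1/n) = 4.2^(1/1.27) = 3.09561878
eta_v = 1 - 0.061 * (3.09561878 - 1)
eta_v = 0.8722

0.8722


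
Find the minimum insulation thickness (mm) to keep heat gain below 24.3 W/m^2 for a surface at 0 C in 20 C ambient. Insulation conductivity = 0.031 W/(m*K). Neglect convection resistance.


dT = 20 - (0) = 20 K
thickness = k * dT / q_max * 1000
thickness = 0.031 * 20 / 24.3 * 1000
thickness = 25.5 mm

25.5


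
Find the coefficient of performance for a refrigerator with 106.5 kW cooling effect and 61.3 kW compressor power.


COP = Q_evap / W
COP = 106.5 / 61.3
COP = 1.737

1.737


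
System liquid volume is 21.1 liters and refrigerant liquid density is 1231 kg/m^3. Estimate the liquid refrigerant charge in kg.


Charge = V * rho / 1000
Charge = 21.1 * 1231 / 1000
Charge = 25.97 kg

25.97


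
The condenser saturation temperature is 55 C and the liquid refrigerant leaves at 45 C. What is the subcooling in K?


Subcooling = T_cond - T_liquid
Subcooling = 55 - 45
Subcooling = 10 K

10


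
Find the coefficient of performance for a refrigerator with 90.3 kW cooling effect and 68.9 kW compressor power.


COP = Q_evap / W
COP = 90.3 / 68.9
COP = 1.311

1.311


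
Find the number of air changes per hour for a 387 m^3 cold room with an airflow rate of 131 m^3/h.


ACH = flow / volume
ACH = 131 / 387
ACH = 0.339

0.339


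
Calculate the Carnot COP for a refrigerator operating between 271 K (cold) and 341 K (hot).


dT = 341 - 271 = 70 K
COP_carnot = T_cold / dT = 271 / 70
COP_carnot = 3.871

3.871


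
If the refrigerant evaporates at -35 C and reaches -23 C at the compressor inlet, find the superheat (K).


Superheat = T_suction - T_evap
Superheat = -23 - (-35)
Superheat = 12 K

12


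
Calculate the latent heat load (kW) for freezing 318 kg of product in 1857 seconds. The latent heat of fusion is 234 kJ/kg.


Q_lat = m * h_fg / t
Q_lat = 318 * 234 / 1857
Q_lat = 40.07 kW

40.07


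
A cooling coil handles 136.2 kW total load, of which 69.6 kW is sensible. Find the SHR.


SHR = Q_sensible / Q_total
SHR = 69.6 / 136.2
SHR = 0.511

0.511


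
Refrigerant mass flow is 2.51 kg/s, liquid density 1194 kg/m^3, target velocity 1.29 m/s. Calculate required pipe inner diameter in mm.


A = m_dot / (rho * v) = 2.51 / (1194 * 1.29) = 0.001629595003 m^2
d = sqrt(4*A/pi) * 1000
d = 45.6 mm

45.6


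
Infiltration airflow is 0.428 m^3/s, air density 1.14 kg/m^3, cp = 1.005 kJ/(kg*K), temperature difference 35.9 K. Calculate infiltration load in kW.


Q = V_dot * rho * cp * dT
Q = 0.428 * 1.14 * 1.005 * 35.9
Q = 17.604 kW

17.604


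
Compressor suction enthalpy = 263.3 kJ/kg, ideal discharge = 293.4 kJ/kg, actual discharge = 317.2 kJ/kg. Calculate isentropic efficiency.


dh_ideal = 293.4 - 263.3 = 30.1 kJ/kg
dh_actual = 317.2 - 263.3 = 53.9 kJ/kg
eta_s = dh_ideal / dh_actual = 30.1 / 53.9
eta_s = 0.5584

0.5584


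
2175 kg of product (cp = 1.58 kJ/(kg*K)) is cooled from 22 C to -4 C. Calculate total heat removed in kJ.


dT = 22 - (-4) = 26 K
Q = m * cp * dT = 2175 * 1.58 * 26
Q = 89349 kJ

89349


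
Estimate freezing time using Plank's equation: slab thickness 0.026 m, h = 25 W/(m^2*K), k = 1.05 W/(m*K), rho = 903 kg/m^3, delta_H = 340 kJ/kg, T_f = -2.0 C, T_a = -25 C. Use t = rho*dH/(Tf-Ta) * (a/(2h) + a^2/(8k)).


dT = -2.0 - (-25) = 23.0 K
term1 = a/(2h) = 0.026/(2*25) = 0.00052
term2 = a^2/(8k) = 0.026^2/(8*1.05) = 0.00008047619048
t = rho*dH*1000/dT * (term1 + term2)
t = 903*340*1000/23.0 * (0.00052 + 0.00008047619048)
t = 8016 s

8016


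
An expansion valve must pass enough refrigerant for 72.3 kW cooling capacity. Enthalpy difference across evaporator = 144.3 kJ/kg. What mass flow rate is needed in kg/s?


m_dot = Q / dh
m_dot = 72.3 / 144.3
m_dot = 0.501 kg/s

0.501


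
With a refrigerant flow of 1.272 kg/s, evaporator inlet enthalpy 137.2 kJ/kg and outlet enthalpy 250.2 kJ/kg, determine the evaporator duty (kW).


dh = 250.2 - 137.2 = 113.0 kJ/kg
Q_evap = m_dot * dh = 1.272 * 113.0
Q_evap = 143.74 kW

143.74


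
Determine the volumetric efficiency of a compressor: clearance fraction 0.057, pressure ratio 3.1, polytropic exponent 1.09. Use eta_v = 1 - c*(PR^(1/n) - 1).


PR^(1/n) = 3.1^(1/1.09) = 2.8235179
eta_v = 1 - 0.057 * (2.8235179 - 1)
eta_v = 0.8961

0.8961


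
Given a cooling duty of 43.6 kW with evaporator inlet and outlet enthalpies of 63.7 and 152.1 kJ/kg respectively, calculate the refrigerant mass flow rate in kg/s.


dh = 152.1 - 63.7 = 88.4 kJ/kg
m_dot = Q / dh = 43.6 / 88.4 = 0.4932 kg/s

0.4932


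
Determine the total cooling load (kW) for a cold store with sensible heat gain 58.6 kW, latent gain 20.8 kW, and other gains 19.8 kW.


Q_total = Q_s + Q_l + Q_misc
Q_total = 58.6 + 20.8 + 19.8
Q_total = 99.2 kW

99.2


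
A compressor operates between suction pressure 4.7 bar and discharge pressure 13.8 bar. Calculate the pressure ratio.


PR = P_high / P_low
PR = 13.8 / 4.7
PR = 2.936

2.936


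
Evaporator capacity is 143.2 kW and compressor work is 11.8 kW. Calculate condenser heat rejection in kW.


Q_cond = Q_evap + W
Q_cond = 143.2 + 11.8
Q_cond = 155.0 kW

155.0


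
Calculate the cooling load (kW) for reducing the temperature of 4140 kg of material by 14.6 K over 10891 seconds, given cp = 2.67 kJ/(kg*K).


Q = m * cp * dT / t
Q = 4140 * 2.67 * 14.6 / 10891
Q = 14.818 kW

14.818


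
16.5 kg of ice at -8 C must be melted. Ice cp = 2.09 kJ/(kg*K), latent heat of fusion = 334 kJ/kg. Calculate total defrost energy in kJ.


Sensible heat = cp * dT = 2.09 * 8 = 16.72 kJ/kg
Total per kg = 16.72 + 334 = 350.72 kJ/kg
Q = m * total = 16.5 * 350.72
Q = 5786.9 kJ

5786.9


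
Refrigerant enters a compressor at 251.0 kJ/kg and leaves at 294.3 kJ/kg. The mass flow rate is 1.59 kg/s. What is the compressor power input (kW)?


dh = 294.3 - 251.0 = 43.3 kJ/kg
W = m_dot * dh = 1.59 * 43.3 = 68.85 kW

68.85


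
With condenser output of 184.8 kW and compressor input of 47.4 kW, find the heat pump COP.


COP_hp = Q_cond / W
COP_hp = 184.8 / 47.4
COP_hp = 3.899

3.899


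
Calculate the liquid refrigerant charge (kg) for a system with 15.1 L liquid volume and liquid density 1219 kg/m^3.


Charge = V * rho / 1000
Charge = 15.1 * 1219 / 1000
Charge = 18.41 kg

18.41


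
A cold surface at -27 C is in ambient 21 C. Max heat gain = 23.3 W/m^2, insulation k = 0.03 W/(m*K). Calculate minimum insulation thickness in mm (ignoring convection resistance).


dT = 21 - (-27) = 48 K
thickness = k * dT / q_max * 1000
thickness = 0.03 * 48 / 23.3 * 1000
thickness = 61.8 mm

61.8


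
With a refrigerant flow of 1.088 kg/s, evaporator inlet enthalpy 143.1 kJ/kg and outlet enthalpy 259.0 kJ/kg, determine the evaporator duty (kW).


dh = 259.0 - 143.1 = 115.9 kJ/kg
Q_evap = m_dot * dh = 1.088 * 115.9
Q_evap = 126.1 kW

126.1


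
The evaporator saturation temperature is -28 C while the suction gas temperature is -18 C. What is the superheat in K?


Superheat = T_suction - T_evap
Superheat = -18 - (-28)
Superheat = 10 K

10


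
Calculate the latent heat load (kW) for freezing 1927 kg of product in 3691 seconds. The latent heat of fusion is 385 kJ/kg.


Q_lat = m * h_fg / t
Q_lat = 1927 * 385 / 3691
Q_lat = 201.0 kW

201.0


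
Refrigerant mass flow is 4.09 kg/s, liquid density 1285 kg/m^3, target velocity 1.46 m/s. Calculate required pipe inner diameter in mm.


A = m_dot / (rho * v) = 4.09 / (1285 * 1.46) = 0.002180054368 m^2
d = sqrt(4*A/pi) * 1000
d = 52.7 mm

52.7


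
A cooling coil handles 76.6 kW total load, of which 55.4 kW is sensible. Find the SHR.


SHR = Q_sensible / Q_total
SHR = 55.4 / 76.6
SHR = 0.723

0.723


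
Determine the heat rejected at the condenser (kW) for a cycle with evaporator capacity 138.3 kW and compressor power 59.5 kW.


Q_cond = Q_evap + W
Q_cond = 138.3 + 59.5
Q_cond = 197.8 kW

197.8


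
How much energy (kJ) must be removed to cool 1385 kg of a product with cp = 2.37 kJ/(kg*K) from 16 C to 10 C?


dT = 16 - (10) = 6 K
Q = m * cp * dT = 1385 * 2.37 * 6
Q = 19695 kJ

19695


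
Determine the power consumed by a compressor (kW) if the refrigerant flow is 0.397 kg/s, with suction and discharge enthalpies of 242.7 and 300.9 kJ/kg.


dh = 300.9 - 242.7 = 58.2 kJ/kg
W = m_dot * dh = 0.397 * 58.2 = 23.11 kW

23.11


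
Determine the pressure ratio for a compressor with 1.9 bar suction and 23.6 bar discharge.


PR = P_high / P_low
PR = 23.6 / 1.9
PR = 12.421

12.421


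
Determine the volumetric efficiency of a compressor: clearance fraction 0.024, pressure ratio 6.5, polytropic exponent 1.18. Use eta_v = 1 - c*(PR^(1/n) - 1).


PR^(1/n) = 6.5^(1/1.18) = 4.88550682
eta_v = 1 - 0.024 * (4.88550682 - 1)
eta_v = 0.9067

0.9067


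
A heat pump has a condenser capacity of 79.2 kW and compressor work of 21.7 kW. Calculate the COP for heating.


COP_hp = Q_cond / W
COP_hp = 79.2 / 21.7
COP_hp = 3.65

3.65


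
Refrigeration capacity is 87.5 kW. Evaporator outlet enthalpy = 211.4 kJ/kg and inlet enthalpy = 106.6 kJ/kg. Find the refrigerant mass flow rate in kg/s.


dh = 211.4 - 106.6 = 104.8 kJ/kg
m_dot = Q / dh = 87.5 / 104.8 = 0.8349 kg/s

0.8349


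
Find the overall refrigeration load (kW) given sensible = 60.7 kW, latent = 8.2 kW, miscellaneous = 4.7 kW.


Q_total = Q_s + Q_l + Q_misc
Q_total = 60.7 + 8.2 + 4.7
Q_total = 73.6 kW

73.6


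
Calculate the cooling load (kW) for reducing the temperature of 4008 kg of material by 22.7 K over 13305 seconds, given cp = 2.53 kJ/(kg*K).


Q = m * cp * dT / t
Q = 4008 * 2.53 * 22.7 / 13305
Q = 17.301 kW

17.301


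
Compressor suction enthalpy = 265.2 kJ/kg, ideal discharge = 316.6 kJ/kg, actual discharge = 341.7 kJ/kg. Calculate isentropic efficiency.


dh_ideal = 316.6 - 265.2 = 51.4 kJ/kg
dh_actual = 341.7 - 265.2 = 76.5 kJ/kg
eta_s = dh_ideal / dh_actual = 51.4 / 76.5
eta_s = 0.6719

0.6719


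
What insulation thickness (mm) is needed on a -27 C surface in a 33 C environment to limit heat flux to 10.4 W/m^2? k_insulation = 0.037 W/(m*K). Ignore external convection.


dT = 33 - (-27) = 60 K
thickness = k * dT / q_max * 1000
thickness = 0.037 * 60 / 10.4 * 1000
thickness = 213.5 mm

213.5


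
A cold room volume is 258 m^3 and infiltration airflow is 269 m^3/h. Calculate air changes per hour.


ACH = flow / volume
ACH = 269 / 258
ACH = 1.043

1.043


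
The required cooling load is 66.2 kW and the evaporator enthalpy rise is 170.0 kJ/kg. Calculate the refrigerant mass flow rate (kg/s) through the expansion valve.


m_dot = Q / dh
m_dot = 66.2 / 170.0
m_dot = 0.3894 kg/s

0.3894


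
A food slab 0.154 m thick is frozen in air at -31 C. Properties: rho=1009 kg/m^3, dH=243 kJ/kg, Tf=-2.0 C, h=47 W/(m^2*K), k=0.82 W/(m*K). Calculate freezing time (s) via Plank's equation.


dT = -2.0 - (-31) = 29.0 K
term1 = a/(2h) = 0.154/(2*47) = 0.001638297872
term2 = a^2/(8k) = 0.154^2/(8*0.82) = 0.003615243902
t = rho*dH*1000/dT * (term1 + term2)
t = 1009*243*1000/29.0 * (0.001638297872 + 0.003615243902)
t = 44417 s

44417


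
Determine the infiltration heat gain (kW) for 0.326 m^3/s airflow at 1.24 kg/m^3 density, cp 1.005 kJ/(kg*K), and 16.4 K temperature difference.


Q = V_dot * rho * cp * dT
Q = 0.326 * 1.24 * 1.005 * 16.4
Q = 6.663 kW

6.663


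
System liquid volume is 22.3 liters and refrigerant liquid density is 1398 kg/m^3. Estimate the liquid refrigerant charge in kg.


Charge = V * rho / 1000
Charge = 22.3 * 1398 / 1000
Charge = 31.18 kg

31.18


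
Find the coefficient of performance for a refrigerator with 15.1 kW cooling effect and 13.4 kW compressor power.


COP = Q_evap / W
COP = 15.1 / 13.4
COP = 1.127

1.127


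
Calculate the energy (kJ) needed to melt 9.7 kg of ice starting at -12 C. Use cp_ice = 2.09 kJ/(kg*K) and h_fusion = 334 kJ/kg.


Sensible heat = cp * dT = 2.09 * 12 = 25.08 kJ/kg
Total per kg = 25.08 + 334 = 359.08 kJ/kg
Q = m * total = 9.7 * 359.08
Q = 3483.1 kJ

3483.1


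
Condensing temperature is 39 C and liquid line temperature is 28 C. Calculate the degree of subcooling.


Subcooling = T_cond - T_liquid
Subcooling = 39 - 28
Subcooling = 11 K

11


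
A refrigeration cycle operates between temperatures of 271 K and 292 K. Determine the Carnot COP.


dT = 292 - 271 = 21 K
COP_carnot = T_cold / dT = 271 / 21
COP_carnot = 12.905

12.905


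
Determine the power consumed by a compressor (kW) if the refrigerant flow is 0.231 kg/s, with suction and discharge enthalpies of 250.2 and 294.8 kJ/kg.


dh = 294.8 - 250.2 = 44.6 kJ/kg
W = m_dot * dh = 0.231 * 44.6 = 10.3 kW

10.3


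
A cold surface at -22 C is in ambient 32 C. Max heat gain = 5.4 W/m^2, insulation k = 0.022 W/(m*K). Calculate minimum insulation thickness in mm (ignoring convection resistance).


dT = 32 - (-22) = 54 K
thickness = k * dT / q_max * 1000
thickness = 0.022 * 54 / 5.4 * 1000
thickness = 220.0 mm

220.0


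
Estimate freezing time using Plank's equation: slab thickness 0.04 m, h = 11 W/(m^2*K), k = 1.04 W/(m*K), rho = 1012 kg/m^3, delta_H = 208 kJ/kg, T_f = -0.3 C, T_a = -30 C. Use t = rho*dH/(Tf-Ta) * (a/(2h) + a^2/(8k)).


dT = -0.3 - (-30) = 29.7 K
term1 = a/(2h) = 0.04/(2*11) = 0.001818181818
term2 = a^2/(8k) = 0.04^2/(8*1.04) = 0.0001923076923
t = rho*dH*1000/dT * (term1 + term2)
t = 1012*208*1000/29.7 * (0.001818181818 + 0.0001923076923)
t = 14249 s

14249


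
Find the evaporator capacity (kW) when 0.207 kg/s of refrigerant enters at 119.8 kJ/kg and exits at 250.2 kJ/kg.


dh = 250.2 - 119.8 = 130.4 kJ/kg
Q_evap = m_dot * dh = 0.207 * 130.4
Q_evap = 26.99 kW

26.99


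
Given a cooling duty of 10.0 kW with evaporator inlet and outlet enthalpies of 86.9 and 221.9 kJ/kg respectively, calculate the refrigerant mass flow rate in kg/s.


dh = 221.9 - 86.9 = 135.0 kJ/kg
m_dot = Q / dh = 10.0 / 135.0 = 0.0741 kg/s

0.0741


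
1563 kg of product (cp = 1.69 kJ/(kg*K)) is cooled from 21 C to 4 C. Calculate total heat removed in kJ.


dT = 21 - (4) = 17 K
Q = m * cp * dT = 1563 * 1.69 * 17
Q = 44905 kJ

44905


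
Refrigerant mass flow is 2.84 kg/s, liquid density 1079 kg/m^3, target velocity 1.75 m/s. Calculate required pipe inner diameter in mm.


A = m_dot / (rho * v) = 2.84 / (1079 * 1.75) = 0.001504038131 m^2
d = sqrt(4*A/pi) * 1000
d = 43.8 mm

43.8


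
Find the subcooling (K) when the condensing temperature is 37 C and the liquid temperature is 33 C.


Subcooling = T_cond - T_liquid
Subcooling = 37 - 33
Subcooling = 4 K

4


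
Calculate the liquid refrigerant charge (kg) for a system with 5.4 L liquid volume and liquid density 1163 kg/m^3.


Charge = V * rho / 1000
Charge = 5.4 * 1163 / 1000
Charge = 6.28 kg

6.28


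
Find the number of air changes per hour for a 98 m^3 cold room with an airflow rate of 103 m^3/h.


ACH = flow / volume
ACH = 103 / 98
ACH = 1.051

1.051


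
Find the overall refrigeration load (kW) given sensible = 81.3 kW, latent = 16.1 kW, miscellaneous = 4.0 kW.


Q_total = Q_s + Q_l + Q_misc
Q_total = 81.3 + 16.1 + 4.0
Q_total = 101.4 kW

101.4


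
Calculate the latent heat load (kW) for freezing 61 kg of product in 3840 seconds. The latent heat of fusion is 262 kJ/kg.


Q_lat = m * h_fg / t
Q_lat = 61 * 262 / 3840
Q_lat = 4.16 kW

4.16


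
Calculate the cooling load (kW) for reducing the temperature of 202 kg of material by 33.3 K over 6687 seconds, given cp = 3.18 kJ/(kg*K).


Q = m * cp * dT / t
Q = 202 * 3.18 * 33.3 / 6687
Q = 3.199 kW

3.199


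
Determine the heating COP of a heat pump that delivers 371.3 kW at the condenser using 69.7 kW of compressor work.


COP_hp = Q_cond / W
COP_hp = 371.3 / 69.7
COP_hp = 5.327

5.327


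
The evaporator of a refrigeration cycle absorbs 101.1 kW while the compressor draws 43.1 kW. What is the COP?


COP = Q_evap / W
COP = 101.1 / 43.1
COP = 2.346

2.346


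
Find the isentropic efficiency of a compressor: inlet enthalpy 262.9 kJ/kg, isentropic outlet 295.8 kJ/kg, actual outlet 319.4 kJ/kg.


dh_ideal = 295.8 - 262.9 = 32.9 kJ/kg
dh_actual = 319.4 - 262.9 = 56.5 kJ/kg
eta_s = dh_ideal / dh_actual = 32.9 / 56.5
eta_s = 0.5823

0.5823


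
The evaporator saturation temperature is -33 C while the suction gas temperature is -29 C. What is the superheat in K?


Superheat = T_suction - T_evap
Superheat = -29 - (-33)
Superheat = 4 K

4


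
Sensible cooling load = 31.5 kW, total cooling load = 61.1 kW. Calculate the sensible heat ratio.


SHR = Q_sensible / Q_total
SHR = 31.5 / 61.1
SHR = 0.516

0.516


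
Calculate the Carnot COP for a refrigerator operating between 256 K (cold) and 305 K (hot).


dT = 305 - 256 = 49 K
COP_carnot = T_cold / dT = 256 / 49
COP_carnot = 5.224

5.224


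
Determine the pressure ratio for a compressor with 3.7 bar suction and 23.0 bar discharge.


PR = P_high / P_low
PR = 23.0 / 3.7
PR = 6.216

6.216


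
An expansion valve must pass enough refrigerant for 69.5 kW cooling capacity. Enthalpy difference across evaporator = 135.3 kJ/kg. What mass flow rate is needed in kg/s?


m_dot = Q / dh
m_dot = 69.5 / 135.3
m_dot = 0.5137 kg/s

0.5137


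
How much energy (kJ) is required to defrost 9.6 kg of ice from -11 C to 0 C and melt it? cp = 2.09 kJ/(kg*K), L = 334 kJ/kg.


Sensible heat = cp * dT = 2.09 * 11 = 22.99 kJ/kg
Total per kg = 22.99 + 334 = 356.99 kJ/kg
Q = m * total = 9.6 * 356.99
Q = 3427.1 kJ

3427.1


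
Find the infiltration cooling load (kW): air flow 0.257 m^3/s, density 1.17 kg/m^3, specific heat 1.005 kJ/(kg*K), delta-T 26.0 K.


Q = V_dot * rho * cp * dT
Q = 0.257 * 1.17 * 1.005 * 26.0
Q = 7.857 kW

7.857


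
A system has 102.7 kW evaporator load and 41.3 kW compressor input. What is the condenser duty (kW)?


Q_cond = Q_evap + W
Q_cond = 102.7 + 41.3
Q_cond = 144.0 kW

144.0


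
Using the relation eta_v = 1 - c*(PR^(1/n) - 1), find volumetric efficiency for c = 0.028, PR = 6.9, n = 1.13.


PR^(1/n) = 6.9^(1/1.13) = 5.52515325
eta_v = 1 - 0.028 * (5.52515325 - 1)
eta_v = 0.8733

0.8733


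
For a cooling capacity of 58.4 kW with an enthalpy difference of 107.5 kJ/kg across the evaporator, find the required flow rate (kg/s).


m_dot = Q / dh
m_dot = 58.4 / 107.5
m_dot = 0.5433 kg/s

0.5433


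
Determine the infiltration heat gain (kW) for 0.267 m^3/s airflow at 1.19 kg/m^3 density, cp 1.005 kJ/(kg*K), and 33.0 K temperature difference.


Q = V_dot * rho * cp * dT
Q = 0.267 * 1.19 * 1.005 * 33.0
Q = 10.538 kW

10.538


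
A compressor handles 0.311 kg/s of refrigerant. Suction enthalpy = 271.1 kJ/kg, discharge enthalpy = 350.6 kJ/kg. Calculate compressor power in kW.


dh = 350.6 - 271.1 = 79.5 kJ/kg
W = m_dot * dh = 0.311 * 79.5 = 24.72 kW

24.72


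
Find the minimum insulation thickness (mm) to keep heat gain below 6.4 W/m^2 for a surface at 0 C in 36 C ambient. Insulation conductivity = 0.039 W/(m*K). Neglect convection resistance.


dT = 36 - (0) = 36 K
thickness = k * dT / q_max * 1000
thickness = 0.039 * 36 / 6.4 * 1000
thickness = 219.4 mm

219.4


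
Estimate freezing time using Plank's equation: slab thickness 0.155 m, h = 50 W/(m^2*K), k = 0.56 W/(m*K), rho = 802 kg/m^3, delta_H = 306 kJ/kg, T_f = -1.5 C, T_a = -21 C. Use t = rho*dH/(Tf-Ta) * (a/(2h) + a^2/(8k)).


dT = -1.5 - (-21) = 19.5 K
term1 = a/(2h) = 0.155/(2*50) = 0.00155
term2 = a^2/(8k) = 0.155^2/(8*0.56) = 0.005362723214
t = rho*dH*1000/dT * (term1 + term2)
t = 802*306*1000/19.5 * (0.00155 + 0.005362723214)
t = 86998 s

86998


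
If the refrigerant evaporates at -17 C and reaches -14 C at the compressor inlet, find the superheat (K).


Superheat = T_suction - T_evap
Superheat = -14 - (-17)
Superheat = 3 K

3


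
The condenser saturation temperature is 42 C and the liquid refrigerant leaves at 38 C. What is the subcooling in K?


Subcooling = T_cond - T_liquid
Subcooling = 42 - 38
Subcooling = 4 K

4


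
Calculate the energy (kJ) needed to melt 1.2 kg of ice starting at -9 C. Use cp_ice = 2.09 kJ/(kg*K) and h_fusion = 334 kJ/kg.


Sensible heat = cp * dT = 2.09 * 9 = 18.81 kJ/kg
Total per kg = 18.81 + 334 = 352.81 kJ/kg
Q = m * total = 1.2 * 352.81
Q = 423.4 kJ

423.4


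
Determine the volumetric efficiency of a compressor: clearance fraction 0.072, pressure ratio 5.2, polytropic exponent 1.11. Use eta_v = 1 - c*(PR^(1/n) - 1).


PR^(1/n) = 5.2^(1/1.11) = 4.41619313
eta_v = 1 - 0.072 * (4.41619313 - 1)
eta_v = 0.754

0.754


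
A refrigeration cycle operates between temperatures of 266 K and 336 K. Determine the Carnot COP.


dT = 336 - 266 = 70 K
COP_carnot = T_cold / dT = 266 / 70
COP_carnot = 3.8

3.8


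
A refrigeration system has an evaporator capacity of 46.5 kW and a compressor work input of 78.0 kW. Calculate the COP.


COP = Q_evap / W
COP = 46.5 / 78.0
COP = 0.596

0.596


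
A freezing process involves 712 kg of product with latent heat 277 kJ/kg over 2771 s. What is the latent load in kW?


Q_lat = m * h_fg / t
Q_lat = 712 * 277 / 2771
Q_lat = 71.17 kW

71.17


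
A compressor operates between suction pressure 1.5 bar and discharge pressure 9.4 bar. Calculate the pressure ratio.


PR = P_high / P_low
PR = 9.4 / 1.5
PR = 6.267

6.267


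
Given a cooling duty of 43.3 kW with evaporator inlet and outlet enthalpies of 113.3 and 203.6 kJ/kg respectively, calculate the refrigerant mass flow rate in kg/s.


dh = 203.6 - 113.3 = 90.3 kJ/kg
m_dot = Q / dh = 43.3 / 90.3 = 0.4795 kg/s

0.4795


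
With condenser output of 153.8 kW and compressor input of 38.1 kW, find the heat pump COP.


COP_hp = Q_cond / W
COP_hp = 153.8 / 38.1
COP_hp = 4.037

4.037


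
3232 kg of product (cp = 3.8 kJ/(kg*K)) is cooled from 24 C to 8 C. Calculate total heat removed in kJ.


dT = 24 - (8) = 16 K
Q = m * cp * dT = 3232 * 3.8 * 16
Q = 196506 kJ

196506


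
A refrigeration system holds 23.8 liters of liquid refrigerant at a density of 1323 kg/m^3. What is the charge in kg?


Charge = V * rho / 1000
Charge = 23.8 * 1323 / 1000
Charge = 31.49 kg

31.49


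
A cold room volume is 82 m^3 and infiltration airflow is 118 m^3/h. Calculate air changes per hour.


ACH = flow / volume
ACH = 118 / 82
ACH = 1.439

1.439


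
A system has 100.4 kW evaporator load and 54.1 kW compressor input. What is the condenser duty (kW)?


Q_cond = Q_evap + W
Q_cond = 100.4 + 54.1
Q_cond = 154.5 kW

154.5


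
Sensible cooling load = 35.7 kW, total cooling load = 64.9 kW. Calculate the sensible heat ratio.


SHR = Q_sensible / Q_total
SHR = 35.7 / 64.9
SHR = 0.55

0.55


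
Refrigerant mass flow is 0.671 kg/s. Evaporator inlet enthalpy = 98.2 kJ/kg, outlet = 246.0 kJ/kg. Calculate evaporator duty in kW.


dh = 246.0 - 98.2 = 147.8 kJ/kg
Q_evap = m_dot * dh = 0.671 * 147.8
Q_evap = 99.17 kW

99.17


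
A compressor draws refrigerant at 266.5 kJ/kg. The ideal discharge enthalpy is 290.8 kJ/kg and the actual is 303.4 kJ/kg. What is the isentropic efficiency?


dh_ideal = 290.8 - 266.5 = 24.3 kJ/kg
dh_actual = 303.4 - 266.5 = 36.9 kJ/kg
eta_s = dh_ideal / dh_actual = 24.3 / 36.9
eta_s = 0.6585

0.6585


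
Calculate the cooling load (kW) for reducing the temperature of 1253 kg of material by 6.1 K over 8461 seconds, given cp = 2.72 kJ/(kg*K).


Q = m * cp * dT / t
Q = 1253 * 2.72 * 6.1 / 8461
Q = 2.457 kW

2.457


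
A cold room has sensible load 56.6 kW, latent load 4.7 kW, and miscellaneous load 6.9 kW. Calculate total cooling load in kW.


Q_total = Q_s + Q_l + Q_misc
Q_total = 56.6 + 4.7 + 6.9
Q_total = 68.2 kW

68.2


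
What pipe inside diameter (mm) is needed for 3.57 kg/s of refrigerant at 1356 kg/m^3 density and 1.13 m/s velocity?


A = m_dot / (rho * v) = 3.57 / (1356 * 1.13) = 0.002329861383 m^2
d = sqrt(4*A/pi) * 1000
d = 54.5 mm

54.5


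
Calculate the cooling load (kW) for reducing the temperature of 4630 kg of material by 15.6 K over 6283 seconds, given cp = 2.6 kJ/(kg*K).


Q = m * cp * dT / t
Q = 4630 * 2.6 * 15.6 / 6283
Q = 29.889 kW

29.889


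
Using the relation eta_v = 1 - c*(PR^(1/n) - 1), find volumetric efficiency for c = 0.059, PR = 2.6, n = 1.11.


PR^(1/n) = 2.6^(1/1.11) = 2.36510193
eta_v = 1 - 0.059 * (2.36510193 - 1)
eta_v = 0.9195

0.9195


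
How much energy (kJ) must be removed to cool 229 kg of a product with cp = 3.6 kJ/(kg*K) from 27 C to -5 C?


dT = 27 - (-5) = 32 K
Q = m * cp * dT = 229 * 3.6 * 32
Q = 26381 kJ

26381


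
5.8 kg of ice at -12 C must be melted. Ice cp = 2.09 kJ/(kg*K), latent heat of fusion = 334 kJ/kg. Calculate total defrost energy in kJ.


Sensible heat = cp * dT = 2.09 * 12 = 25.08 kJ/kg
Total per kg = 25.08 + 334 = 359.08 kJ/kg
Q = m * total = 5.8 * 359.08
Q = 2082.7 kJ

2082.7


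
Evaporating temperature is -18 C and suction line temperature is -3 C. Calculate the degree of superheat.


Superheat = T_suction - T_evap
Superheat = -3 - (-18)
Superheat = 15 K

15


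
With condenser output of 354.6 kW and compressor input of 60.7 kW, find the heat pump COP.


COP_hp = Q_cond / W
COP_hp = 354.6 / 60.7
COP_hp = 5.842

5.842


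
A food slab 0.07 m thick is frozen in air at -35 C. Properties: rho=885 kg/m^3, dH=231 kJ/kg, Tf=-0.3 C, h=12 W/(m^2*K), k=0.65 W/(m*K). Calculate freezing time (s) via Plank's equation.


dT = -0.3 - (-35) = 34.7 K
term1 = a/(2h) = 0.07/(2*12) = 0.002916666667
term2 = a^2/(8k) = 0.07^2/(8*0.65) = 0.0009423076923
t = rho*dH*1000/dT * (term1 + term2)
t = 885*231*1000/34.7 * (0.002916666667 + 0.0009423076923)
t = 22735 s

22735


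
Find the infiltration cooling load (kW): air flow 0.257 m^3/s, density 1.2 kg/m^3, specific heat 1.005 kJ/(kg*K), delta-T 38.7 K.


Q = V_dot * rho * cp * dT
Q = 0.257 * 1.2 * 1.005 * 38.7
Q = 11.995 kW

11.995


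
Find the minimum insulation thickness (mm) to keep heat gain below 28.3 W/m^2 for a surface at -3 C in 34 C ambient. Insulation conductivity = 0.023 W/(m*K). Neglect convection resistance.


dT = 34 - (-3) = 37 K
thickness = k * dT / q_max * 1000
thickness = 0.023 * 37 / 28.3 * 1000
thickness = 30.1 mm

30.1


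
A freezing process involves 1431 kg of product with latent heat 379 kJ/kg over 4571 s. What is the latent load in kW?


Q_lat = m * h_fg / t
Q_lat = 1431 * 379 / 4571
Q_lat = 118.65 kW

118.65


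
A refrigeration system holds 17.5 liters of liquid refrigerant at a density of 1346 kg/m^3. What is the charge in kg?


Charge = V * rho / 1000
Charge = 17.5 * 1346 / 1000
Charge = 23.56 kg

23.56


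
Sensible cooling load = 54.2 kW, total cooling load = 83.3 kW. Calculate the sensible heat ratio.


SHR = Q_sensible / Q_total
SHR = 54.2 / 83.3
SHR = 0.651

0.651


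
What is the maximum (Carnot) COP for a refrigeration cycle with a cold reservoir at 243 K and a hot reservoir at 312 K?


dT = 312 - 243 = 69 K
COP_carnot = T_cold / dT = 243 / 69
COP_carnot = 3.522

3.522


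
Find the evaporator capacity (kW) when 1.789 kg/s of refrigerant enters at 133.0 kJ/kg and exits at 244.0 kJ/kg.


dh = 244.0 - 133.0 = 111.0 kJ/kg
Q_evap = m_dot * dh = 1.789 * 111.0
Q_evap = 198.58 kW

198.58
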